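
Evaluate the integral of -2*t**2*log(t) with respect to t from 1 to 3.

52/9 - 18*log(3)

Integrate by parts once (u = ln t, dv = -2*t**2 dt).
An antiderivative is F(t) = -2*t**3*(3*log(t) - 1)/9.
Then F(3) - F(1) = (6 - 18*log(3)) - (2/9) = 52/9 - 18*log(3).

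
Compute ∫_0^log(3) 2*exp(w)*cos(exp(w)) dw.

-2*sin(1) + 2*sin(3)

Let u = exp(w), so du = exp(w) dw. When w = 0, u = 1; when w = log(3), u = 3.
The integral becomes 2·∫ cos(u) du from 1 to 3, with antiderivative 2*sin(u).
Back in w: F(w) = 2*sin(exp(w)).
Then F(log(3)) - F(0) = (2*sin(3)) - (2*sin(1)) = -2*sin(1) + 2*sin(3).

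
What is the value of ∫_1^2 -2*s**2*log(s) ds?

14/9 - 16*log(2)/3

Integrate by parts once (u = ln s, dv = -2*s**2 ds).
An antiderivative is F(s) = -2*s**3*(3*log(s) - 1)/9.
Then F(2) - F(1) = (16/9 - 16*log(2)/3) - (2/9) = 14/9 - 16*log(2)/3.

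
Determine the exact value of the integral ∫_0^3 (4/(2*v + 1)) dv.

log(49)

An antiderivative is F(v) = 2*log(2*v + 1).
Then F(3) - F(0) = (log(49)) - (0) = log(49).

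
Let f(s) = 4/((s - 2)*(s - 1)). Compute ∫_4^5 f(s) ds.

Factor the denominator: s**2 - 3*s + 2 = (s - 1)(s - 2).
Partial fractions: 4/((s - 2)*(s - 1)) = -4/(s - 1) + 4/(s - 2).
An antiderivative is F(s) = 4*log(s - 2) - 4*log(s - 1).
Then F(5) - F(4) = (-8*log(2) + 4*log(3)) - (log(16/81)) = -12*log(2) + 8*log(3).

-12*log(2) + 8*log(3)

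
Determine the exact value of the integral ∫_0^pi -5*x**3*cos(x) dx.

Integrate by parts 3 times (u = x^3, dv = -5*cos(x) dx).
An antiderivative is F(x) = -5*x**3*sin(x) - 15*x**2*cos(x) + 30*x*sin(x) + 30*cos(x).
Then F(pi) - F(0) = (-30 + 15*pi**2) - (30) = -60 + 15*pi**2.

-60 + 15*pi**2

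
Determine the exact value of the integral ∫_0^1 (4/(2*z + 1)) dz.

An antiderivative is F(z) = 2*log(2*z + 1).
Then F(1) - F(0) = (log(9)) - (0) = log(9).

log(9)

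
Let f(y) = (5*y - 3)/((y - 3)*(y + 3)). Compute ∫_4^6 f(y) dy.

-3*log(7) + 8*log(3)

Factor the denominator: y**2 - 9 = (y + 3)(y - 3).
Partial fractions: (5*y - 3)/((y - 3)*(y + 3)) = 3/(y + 3) + 2/(y - 3).
An antiderivative is F(y) = 2*log(y - 3) + 3*log(y + 3).
Then F(6) - F(4) = (8*log(3)) - (3*log(7)) = -3*log(7) + 8*log(3).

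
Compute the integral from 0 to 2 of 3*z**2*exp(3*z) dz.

Integrate by parts twice (u = z^2, dv = 3*exp(3*z) dz).
An antiderivative is F(z) = (9*z**2 - 6*z + 2)*exp(3*z)/9.
Then F(2) - F(0) = (26*exp(6)/9) - (2/9) = -2/9 + 26*exp(6)/9.

-2/9 + 26*exp(6)/9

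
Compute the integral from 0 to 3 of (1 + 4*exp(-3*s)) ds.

13/3 - 4*exp(-9)/3

An antiderivative is F(s) = s - 4*exp(-3*s)/3.
Then F(3) - F(0) = (3 - 4*exp(-9)/3) - (-4/3) = 13/3 - 4*exp(-9)/3.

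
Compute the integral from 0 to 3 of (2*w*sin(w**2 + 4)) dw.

Let u = w**2 + 4, so du = 2*w dw. When w = 0, u = 4; when w = 3, u = 13.
The integral becomes ∫ sin(u) du from 4 to 13, with antiderivative -cos(u).
Back in w: F(w) = -cos(w**2 + 4).
Then F(3) - F(0) = (-cos(13)) - (-cos(4)) = -cos(13) + cos(4).

-cos(13) + cos(4)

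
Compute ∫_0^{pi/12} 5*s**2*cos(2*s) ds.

-5/8 + 5*pi**2/576 + 5*sqrt(3)*pi/48

Integrate by parts twice (u = s^2, dv = 5*cos(2*s) ds).
An antiderivative is F(s) = 5*s**2*sin(2*s)/2 + 5*s*cos(2*s)/2 - 5*sin(2*s)/4.
Then F(pi/12) - F(0) = (-5/8 + 5*pi**2/576 + 5*sqrt(3)*pi/48) - (0) = -5/8 + 5*pi**2/576 + 5*sqrt(3)*pi/48.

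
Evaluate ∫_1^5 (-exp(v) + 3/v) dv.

An antiderivative is F(v) = -exp(v) + 3*log(v).
Then F(5) - F(1) = (-exp(5) + 3*log(5)) - (-exp(1)) = -exp(5) + exp(1) + 3*log(5).

-exp(5) + exp(1) + 3*log(5)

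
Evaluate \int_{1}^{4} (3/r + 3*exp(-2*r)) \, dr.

-3*exp(-8)/2 + 3*exp(-2)/2 + 6*log(2)

An antiderivative is F(r) = 3*log(r) - 3*exp(-2*r)/2.
Then F(4) - F(1) = (-3*exp(-8)/2 + 6*log(2)) - (-3*exp(-2)/2) = -3*exp(-8)/2 + 3*exp(-2)/2 + 6*log(2).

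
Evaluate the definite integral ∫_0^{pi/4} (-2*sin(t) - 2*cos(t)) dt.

An antiderivative is F(t) = -2*sin(t) + 2*cos(t).
Then F(pi/4) - F(0) = (0) - (2) = -2.

-2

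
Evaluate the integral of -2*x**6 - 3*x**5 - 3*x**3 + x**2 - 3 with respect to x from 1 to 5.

By the power rule, an antiderivative is F(x) = -2*x**7/7 - x**6/2 - 3*x**4/4 + x**3/3 - 3*x.
Then F(5) - F(1) = (-2568385/84) - (-353/84) = -642008/21.

-642008/21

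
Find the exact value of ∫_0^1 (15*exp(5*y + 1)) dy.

-3*exp(1)*(1 - exp(5))

Let u = 5*y + 1, so du = 5 dy. When y = 0, u = 1; when y = 1, u = 6.
The integral becomes 3·∫ exp(u) du from 1 to 6, with antiderivative 3*exp(u).
Back in y: F(y) = 3*exp(5*y + 1).
Then F(1) - F(0) = (3*exp(6)) - (3*exp(1)) = -3*exp(1)*(1 - exp(5)).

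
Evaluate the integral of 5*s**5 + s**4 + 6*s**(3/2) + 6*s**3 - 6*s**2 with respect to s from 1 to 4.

3948

By the power rule, an antiderivative is F(s) = 5*s**6/6 + 12*s**(5/2)/5 + s**5/5 + 3*s**4/2 - 2*s**3.
Then F(4) - F(1) = (59264/15) - (44/15) = 3948.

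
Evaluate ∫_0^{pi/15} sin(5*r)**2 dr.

-sqrt(3)/40 + pi/30

Use the identity sin^2(5*r) = (1 - cos(10*r))/2.
An antiderivative is F(r) = r/2 - sin(10*r)/20.
Then F(pi/15) - F(0) = (-sqrt(3)/40 + pi/30) - (0) = -sqrt(3)/40 + pi/30.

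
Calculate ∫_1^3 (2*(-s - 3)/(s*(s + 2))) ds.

log(5/81)

Factor the denominator: s**2 + 2*s = (s + 2)s.
Partial fractions: 2*(-s - 3)/(s*(s + 2)) = 1/(s + 2) - 3/s.
An antiderivative is F(s) = -3*log(s) + log(s + 2).
Then F(3) - F(1) = (log(5/27)) - (log(3)) = log(5/81).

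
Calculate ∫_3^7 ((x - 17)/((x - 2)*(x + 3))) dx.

Factor the denominator: x**2 + x - 6 = (x + 3)(x - 2).
Partial fractions: (x - 17)/((x - 2)*(x + 3)) = 4/(x + 3) - 3/(x - 2).
An antiderivative is F(x) = -3*log(x - 2) + 4*log(x + 3).
Then F(7) - F(3) = (log(80)) - (4*log(2) + 4*log(3)) = log(5/81).

log(5/81)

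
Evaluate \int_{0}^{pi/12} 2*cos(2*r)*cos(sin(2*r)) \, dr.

Let u = sin(2*r), so du = 2*cos(2*r) dr. When r = 0, u = 0; when r = pi/12, u = 1/2.
The integral becomes ∫ cos(u) du from 0 to 1/2, with antiderivative sin(u).
Back in r: F(r) = sin(sin(2*r)).
Then F(pi/12) - F(0) = (sin(1/2)) - (0) = sin(1/2).

sin(1/2)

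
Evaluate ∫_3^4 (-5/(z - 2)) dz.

-log(32)

An antiderivative is F(z) = -5*log(z - 2).
Then F(4) - F(3) = (-log(32)) - (0) = -log(32).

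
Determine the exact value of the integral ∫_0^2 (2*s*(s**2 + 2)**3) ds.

Let u = s**2 + 2, so du = 2*s ds. When s = 0, u = 2; when s = 2, u = 6.
The integral becomes ∫ u**3 du from 2 to 6, with antiderivative u**4/4.
Back in s: F(s) = (s**2 + 2)**4/4.
Then F(2) - F(0) = (324) - (4) = 320.

320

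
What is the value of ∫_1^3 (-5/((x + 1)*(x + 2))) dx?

Factor the denominator: x**2 + 3*x + 2 = (x + 2)(x + 1).
Partial fractions: -5/((x + 1)*(x + 2)) = 5/(x + 2) - 5/(x + 1).
An antiderivative is F(x) = -5*log(x + 1) + 5*log(x + 2).
Then F(3) - F(1) = (-10*log(2) + 5*log(5)) - (-5*log(2) + 5*log(3)) = -5*log(3) - 5*log(2) + 5*log(5).

-5*log(3) - 5*log(2) + 5*log(5)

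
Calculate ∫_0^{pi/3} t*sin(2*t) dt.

Integrate by parts once (u = t, dv = sin(2*t) dt).
An antiderivative is F(t) = -t*cos(2*t)/2 + sin(2*t)/4.
Then F(pi/3) - F(0) = (sqrt(3)/8 + pi/12) - (0) = sqrt(3)/8 + pi/12.

sqrt(3)/8 + pi/12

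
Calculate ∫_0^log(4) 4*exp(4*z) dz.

Let u = exp(z), so du = exp(z) dz. When z = 0, u = 1; when z = log(4), u = 4.
The integral becomes 4·∫ u**3 du from 1 to 4, with antiderivative u**4.
Back in z: F(z) = exp(4*z).
Then F(log(4)) - F(0) = (256) - (1) = 255.

255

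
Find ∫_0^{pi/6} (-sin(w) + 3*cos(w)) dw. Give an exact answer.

An antiderivative is F(w) = 3*sin(w) + cos(w).
Then F(pi/6) - F(0) = (sqrt(3)/2 + 3/2) - (1) = 1/2 + sqrt(3)/2.

1/2 + sqrt(3)/2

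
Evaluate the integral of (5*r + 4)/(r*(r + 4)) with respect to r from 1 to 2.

-4*log(5) + 5*log(2) + 4*log(3)

Factor the denominator: r**2 + 4*r = (r + 4)r.
Partial fractions: (5*r + 4)/(r*(r + 4)) = 4/(r + 4) + 1/r.
An antiderivative is F(r) = log(r) + 4*log(r + 4).
Then F(2) - F(1) = (5*log(2) + 4*log(3)) - (4*log(5)) = -4*log(5) + 5*log(2) + 4*log(3).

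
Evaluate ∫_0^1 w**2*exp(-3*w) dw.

Integrate by parts twice (u = w^2, dv = exp(-3*w) dw).
An antiderivative is F(w) = (-9*w**2 - 6*w - 2)*exp(-3*w)/27.
Then F(1) - F(0) = (-17*exp(-3)/27) - (-2/27) = 2/27 - 17*exp(-3)/27.

2/27 - 17*exp(-3)/27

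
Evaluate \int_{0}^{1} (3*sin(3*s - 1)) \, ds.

Let u = 3*s - 1, so du = 3 ds. When s = 0, u = -1; when s = 1, u = 2.
The integral becomes ∫ sin(u) du from -1 to 2, with antiderivative -cos(u).
Back in s: F(s) = -cos(3*s - 1).
Then F(1) - F(0) = (-cos(2)) - (-cos(1)) = -cos(2) + cos(1).

-cos(2) + cos(1)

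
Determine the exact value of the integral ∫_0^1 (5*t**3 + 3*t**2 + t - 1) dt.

By the power rule, an antiderivative is F(t) = 5*t**4/4 + t**3 + t**2/2 - t.
Then F(1) - F(0) = (7/4) - (0) = 7/4.

7/4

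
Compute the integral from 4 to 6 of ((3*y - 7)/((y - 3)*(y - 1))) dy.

Factor the denominator: y**2 - 4*y + 3 = (y - 1)(y - 3).
Partial fractions: (3*y - 7)/((y - 3)*(y - 1)) = 2/(y - 1) + 1/(y - 3).
An antiderivative is F(y) = log(y - 3) + 2*log(y - 1).
Then F(6) - F(4) = (log(75)) - (log(9)) = log(25/3).

log(25/3)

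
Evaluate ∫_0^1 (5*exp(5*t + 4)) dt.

Let u = 5*t + 4, so du = 5 dt. When t = 0, u = 4; when t = 1, u = 9.
The integral becomes ∫ exp(u) du from 4 to 9, with antiderivative exp(u).
Back in t: F(t) = exp(5*t + 4).
Then F(1) - F(0) = (exp(9)) - (exp(4)) = -exp(4) + exp(9).

-exp(4) + exp(9)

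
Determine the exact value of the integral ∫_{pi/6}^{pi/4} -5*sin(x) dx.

An antiderivative is F(x) = 5*cos(x).
Then F(pi/4) - F(pi/6) = (5*sqrt(2)/2) - (5*sqrt(3)/2) = -5*sqrt(3)/2 + 5*sqrt(2)/2.

-5*sqrt(3)/2 + 5*sqrt(2)/2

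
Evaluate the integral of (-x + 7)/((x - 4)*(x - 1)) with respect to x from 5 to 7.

log(4/3)

Factor the denominator: x**2 - 5*x + 4 = (x - 1)(x - 4).
Partial fractions: (-x + 7)/((x - 4)*(x - 1)) = -2/(x - 1) + 1/(x - 4).
An antiderivative is F(x) = log(x - 4) - 2*log(x - 1).
Then F(7) - F(5) = (-log(12)) - (-log(16)) = log(4/3).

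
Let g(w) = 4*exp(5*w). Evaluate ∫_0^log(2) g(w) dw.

124/5

Let u = exp(w), so du = exp(w) dw. When w = 0, u = 1; when w = log(2), u = 2.
The integral becomes 4·∫ u**4 du from 1 to 2, with antiderivative 4*u**5/5.
Back in w: F(w) = 4*exp(5*w)/5.
Then F(log(2)) - F(0) = (128/5) - (4/5) = 124/5.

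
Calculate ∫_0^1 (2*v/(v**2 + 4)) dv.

log(5/4)

Let u = v**2 + 4, so du = 2*v dv. When v = 0, u = 4; when v = 1, u = 5.
The integral becomes ∫ 1/u du from 4 to 5, with antiderivative log(u).
Back in v: F(v) = log(v**2 + 4).
Then F(1) - F(0) = (log(5)) - (log(4)) = log(5/4).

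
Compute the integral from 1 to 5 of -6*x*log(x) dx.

36 - 75*log(5)

Integrate by parts once (u = ln x, dv = -6*x dx).
An antiderivative is F(x) = -3*x**2*(2*log(x) - 1)/2.
Then F(5) - F(1) = (75/2 - 75*log(5)) - (3/2) = 36 - 75*log(5).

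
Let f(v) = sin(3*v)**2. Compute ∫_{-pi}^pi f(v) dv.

pi

Use the identity sin^2(3*v) = (1 - cos(6*v))/2.
An antiderivative is F(v) = v/2 - sin(6*v)/12.
Then F(pi) - F(-pi) = (pi/2) - (-pi/2) = pi.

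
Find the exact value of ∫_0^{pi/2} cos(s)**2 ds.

Use the identity cos^2(s) = (1 + cos(2*s))/2.
An antiderivative is F(s) = s/2 + sin(2*s)/4.
Then F(pi/2) - F(0) = (pi/4) - (0) = pi/4.

pi/4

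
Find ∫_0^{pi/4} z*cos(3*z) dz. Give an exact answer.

Integrate by parts once (u = z, dv = cos(3*z) dz).
An antiderivative is F(z) = z*sin(3*z)/3 + cos(3*z)/9.
Then F(pi/4) - F(0) = (sqrt(2)*(-4 + 3*pi)/72) - (1/9) = -1/9 - sqrt(2)/18 + sqrt(2)*pi/24.

-1/9 - sqrt(2)/18 + sqrt(2)*pi/24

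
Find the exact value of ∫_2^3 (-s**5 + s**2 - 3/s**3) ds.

-2513/24

By the power rule, an antiderivative is F(s) = -s**6/6 + s**3/3 + 3/(2*s**2).
Then F(3) - F(2) = (-337/3) - (-61/8) = -2513/24.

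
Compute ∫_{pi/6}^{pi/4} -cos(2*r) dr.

An antiderivative is F(r) = -sin(2*r)/2.
Then F(pi/4) - F(pi/6) = (-1/2) - (-sqrt(3)/4) = -1/2 + sqrt(3)/4.

-1/2 + sqrt(3)/4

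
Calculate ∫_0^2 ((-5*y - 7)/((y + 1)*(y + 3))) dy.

-4*log(5) + 3*log(3)

Factor the denominator: y**2 + 4*y + 3 = (y + 3)(y + 1).
Partial fractions: (-5*y - 7)/((y + 1)*(y + 3)) = -4/(y + 3) - 1/(y + 1).
An antiderivative is F(y) = -log(y + 1) - 4*log(y + 3).
Then F(2) - F(0) = (-4*log(5) - log(3)) - (-log(81)) = -4*log(5) + 3*log(3).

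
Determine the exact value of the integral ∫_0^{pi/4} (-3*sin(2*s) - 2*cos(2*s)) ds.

-5/2

An antiderivative is F(s) = -sin(2*s) + 3*cos(2*s)/2.
Then F(pi/4) - F(0) = (-1) - (3/2) = -5/2.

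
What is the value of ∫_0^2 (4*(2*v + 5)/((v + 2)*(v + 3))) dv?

-4*log(3) + 4*log(2) + 4*log(5)

Factor the denominator: v**2 + 5*v + 6 = (v + 3)(v + 2).
Partial fractions: 4*(2*v + 5)/((v + 2)*(v + 3)) = 4/(v + 3) + 4/(v + 2).
An antiderivative is F(v) = 4*log(v + 2) + 4*log(v + 3).
Then F(2) - F(0) = (8*log(2) + 4*log(5)) - (4*log(2) + 4*log(3)) = -4*log(3) + 4*log(2) + 4*log(5).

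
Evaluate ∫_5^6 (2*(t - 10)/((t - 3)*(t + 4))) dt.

-10*log(3) + 6*log(2) + 4*log(5)

Factor the denominator: t**2 + t - 12 = (t + 4)(t - 3).
Partial fractions: 2*(t - 10)/((t - 3)*(t + 4)) = 4/(t + 4) - 2/(t - 3).
An antiderivative is F(t) = -2*log(t - 3) + 4*log(t + 4).
Then F(6) - F(5) = (-2*log(3) + 4*log(2) + 4*log(5)) - (-2*log(2) + 8*log(3)) = -10*log(3) + 6*log(2) + 4*log(5).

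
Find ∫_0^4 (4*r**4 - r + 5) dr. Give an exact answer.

4156/5

By the power rule, an antiderivative is F(r) = 4*r**5/5 - r**2/2 + 5*r.
Then F(4) - F(0) = (4156/5) - (0) = 4156/5.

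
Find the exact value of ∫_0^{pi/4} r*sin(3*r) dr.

Integrate by parts once (u = r, dv = sin(3*r) dr).
An antiderivative is F(r) = -r*cos(3*r)/3 + sin(3*r)/9.
Then F(pi/4) - F(0) = (sqrt(2)*(4 + 3*pi)/72) - (0) = sqrt(2)*(4 + 3*pi)/72.

sqrt(2)*(4 + 3*pi)/72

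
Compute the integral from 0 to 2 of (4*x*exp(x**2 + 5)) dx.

-2*(1 - exp(4))*exp(5)

Let u = x**2 + 5, so du = 2*x dx. When x = 0, u = 5; when x = 2, u = 9.
The integral becomes 2·∫ exp(u) du from 5 to 9, with antiderivative 2*exp(u).
Back in x: F(x) = 2*exp(x**2 + 5).
Then F(2) - F(0) = (2*exp(9)) - (2*exp(5)) = -2*(1 - exp(4))*exp(5).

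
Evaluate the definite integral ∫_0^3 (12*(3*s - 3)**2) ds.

324

Let u = 3*s - 3, so du = 3 ds. When s = 0, u = -3; when s = 3, u = 6.
The integral becomes 4·∫ u**2 du from -3 to 6, with antiderivative 4*u**3/3.
Back in s: F(s) = 4*(3*s - 3)**3/3.
Then F(3) - F(0) = (288) - (-36) = 324.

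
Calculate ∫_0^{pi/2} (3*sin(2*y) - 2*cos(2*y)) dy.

3

An antiderivative is F(y) = -sin(2*y) - 3*cos(2*y)/2.
Then F(pi/2) - F(0) = (3/2) - (-3/2) = 3.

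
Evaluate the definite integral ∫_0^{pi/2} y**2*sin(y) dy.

-2 + pi

Integrate by parts twice (u = y^2, dv = sin(y) dy).
An antiderivative is F(y) = -y**2*cos(y) + 2*y*sin(y) + 2*cos(y).
Then F(pi/2) - F(0) = (pi) - (2) = -2 + pi.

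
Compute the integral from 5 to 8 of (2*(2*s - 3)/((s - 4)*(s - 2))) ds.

Factor the denominator: s**2 - 6*s + 8 = (s - 2)(s - 4).
Partial fractions: 2*(2*s - 3)/((s - 4)*(s - 2)) = -1/(s - 2) + 5/(s - 4).
An antiderivative is F(s) = 5*log(s - 4) - log(s - 2).
Then F(8) - F(5) = (-log(3) + 9*log(2)) - (-log(3)) = 9*log(2).

9*log(2)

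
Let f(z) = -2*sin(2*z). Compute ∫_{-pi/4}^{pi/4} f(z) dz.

0

An antiderivative is F(z) = cos(2*z).
Then F(pi/4) - F(-pi/4) = (0) - (0) = 0.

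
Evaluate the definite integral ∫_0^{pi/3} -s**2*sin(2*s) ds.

Integrate by parts twice (u = s^2, dv = -sin(2*s) ds).
An antiderivative is F(s) = s**2*cos(2*s)/2 - s*sin(2*s)/2 - cos(2*s)/4.
Then F(pi/3) - F(0) = (-sqrt(3)*pi/12 - pi**2/36 + 1/8) - (-1/4) = -sqrt(3)*pi/12 - pi**2/36 + 3/8.

-sqrt(3)*pi/12 - pi**2/36 + 3/8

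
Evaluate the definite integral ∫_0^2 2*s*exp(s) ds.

2 + 2*exp(2)

Integrate by parts once (u = s, dv = 2*exp(s) ds).
An antiderivative is F(s) = (2*s - 2)*exp(s).
Then F(2) - F(0) = (2*exp(2)) - (-2) = 2 + 2*exp(2).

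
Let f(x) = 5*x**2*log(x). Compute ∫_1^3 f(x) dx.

-130/9 + 45*log(3)

Integrate by parts once (u = ln x, dv = 5*x**2 dx).
An antiderivative is F(x) = 5*x**3*(3*log(x) - 1)/9.
Then F(3) - F(1) = (-15 + 45*log(3)) - (-5/9) = -130/9 + 45*log(3).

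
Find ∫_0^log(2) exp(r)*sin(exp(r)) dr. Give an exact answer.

-cos(2) + cos(1)

Let u = exp(r), so du = exp(r) dr. When r = 0, u = 1; when r = log(2), u = 2.
The integral becomes ∫ sin(u) du from 1 to 2, with antiderivative -cos(u).
Back in r: F(r) = -cos(exp(r)).
Then F(log(2)) - F(0) = (-cos(2)) - (-cos(1)) = -cos(2) + cos(1).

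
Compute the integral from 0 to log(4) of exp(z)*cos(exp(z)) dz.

-sin(1) + sin(4)

Let u = exp(z), so du = exp(z) dz. When z = 0, u = 1; when z = log(4), u = 4.
The integral becomes ∫ cos(u) du from 1 to 4, with antiderivative sin(u).
Back in z: F(z) = sin(exp(z)).
Then F(log(4)) - F(0) = (sin(4)) - (sin(1)) = -sin(1) + sin(4).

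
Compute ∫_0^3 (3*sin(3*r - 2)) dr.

Let u = 3*r - 2, so du = 3 dr. When r = 0, u = -2; when r = 3, u = 7.
The integral becomes ∫ sin(u) du from -2 to 7, with antiderivative -cos(u).
Back in r: F(r) = -cos(3*r - 2).
Then F(3) - F(0) = (-cos(7)) - (-cos(2)) = -cos(7) + cos(2).

-cos(7) + cos(2)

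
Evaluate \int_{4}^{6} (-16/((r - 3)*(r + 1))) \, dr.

-4*log(5) - 4*log(3) + 4*log(7)

Factor the denominator: r**2 - 2*r - 3 = (r + 1)(r - 3).
Partial fractions: -16/((r - 3)*(r + 1)) = 4/(r + 1) - 4/(r - 3).
An antiderivative is F(r) = -4*log(r - 3) + 4*log(r + 1).
Then F(6) - F(4) = (-4*log(3) + 4*log(7)) - (4*log(5)) = -4*log(5) - 4*log(3) + 4*log(7).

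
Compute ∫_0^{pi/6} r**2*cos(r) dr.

Integrate by parts twice (u = r^2, dv = cos(r) dr).
An antiderivative is F(r) = r**2*sin(r) + 2*r*cos(r) - 2*sin(r).
Then F(pi/6) - F(0) = (-1 + pi**2/72 + sqrt(3)*pi/6) - (0) = -1 + pi**2/72 + sqrt(3)*pi/6.

-1 + pi**2/72 + sqrt(3)*pi/6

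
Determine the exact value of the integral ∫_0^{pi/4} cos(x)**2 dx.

Use the identity cos^2(x) = (1 + cos(2*x))/2.
An antiderivative is F(x) = x/2 + sin(2*x)/4.
Then F(pi/4) - F(0) = (1/4 + pi/8) - (0) = 1/4 + pi/8.

1/4 + pi/8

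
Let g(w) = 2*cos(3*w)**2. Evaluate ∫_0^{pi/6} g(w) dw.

Use the identity cos^2(3*w) = (1 + cos(6*w))/2.
An antiderivative is F(w) = w + sin(6*w)/6.
Then F(pi/6) - F(0) = (pi/6) - (0) = pi/6.

pi/6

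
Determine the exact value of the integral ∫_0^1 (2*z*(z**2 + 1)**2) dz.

Let u = z**2 + 1, so du = 2*z dz. When z = 0, u = 1; when z = 1, u = 2.
The integral becomes ∫ u**2 du from 1 to 2, with antiderivative u**3/3.
Back in z: F(z) = (z**2 + 1)**3/3.
Then F(1) - F(0) = (8/3) - (1/3) = 7/3.

7/3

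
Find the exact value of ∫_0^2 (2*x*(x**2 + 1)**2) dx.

124/3

Let u = x**2 + 1, so du = 2*x dx. When x = 0, u = 1; when x = 2, u = 5.
The integral becomes ∫ u**2 du from 1 to 5, with antiderivative u**3/3.
Back in x: F(x) = (x**2 + 1)**3/3.
Then F(2) - F(0) = (125/3) - (1/3) = 124/3.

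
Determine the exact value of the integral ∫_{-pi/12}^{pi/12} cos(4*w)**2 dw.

sqrt(3)/16 + pi/12

Use the identity cos^2(4*w) = (1 + cos(8*w))/2.
An antiderivative is F(w) = w/2 + sin(8*w)/16.
Then F(pi/12) - F(-pi/12) = (sqrt(3)/32 + pi/24) - (-pi/24 - sqrt(3)/32) = sqrt(3)/16 + pi/12.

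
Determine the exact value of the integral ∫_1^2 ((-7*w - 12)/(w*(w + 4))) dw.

Factor the denominator: w**2 + 4*w = (w + 4)w.
Partial fractions: (-7*w - 12)/(w*(w + 4)) = -4/(w + 4) - 3/w.
An antiderivative is F(w) = -3*log(w) - 4*log(w + 4).
Then F(2) - F(1) = (-7*log(2) - 4*log(3)) - (-4*log(5)) = -7*log(2) - 4*log(3) + 4*log(5).

-7*log(2) - 4*log(3) + 4*log(5)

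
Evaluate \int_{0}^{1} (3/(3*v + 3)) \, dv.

An antiderivative is F(v) = log(3*v + 3).
Then F(1) - F(0) = (log(6)) - (log(3)) = log(2).

log(2)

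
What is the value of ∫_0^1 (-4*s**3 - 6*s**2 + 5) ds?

By the power rule, an antiderivative is F(s) = -s**4 - 2*s**3 + 5*s.
Then F(1) - F(0) = (2) - (0) = 2.

2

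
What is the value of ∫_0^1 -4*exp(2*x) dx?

An antiderivative is F(x) = -2*exp(2*x).
Then F(1) - F(0) = (-2*exp(2)) - (-2) = 2 - 2*exp(2).

2 - 2*exp(2)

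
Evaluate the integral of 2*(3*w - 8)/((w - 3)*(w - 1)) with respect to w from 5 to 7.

Factor the denominator: w**2 - 4*w + 3 = (w - 1)(w - 3).
Partial fractions: 2*(3*w - 8)/((w - 3)*(w - 1)) = 5/(w - 1) + 1/(w - 3).
An antiderivative is F(w) = log(w - 3) + 5*log(w - 1).
Then F(7) - F(5) = (7*log(2) + 5*log(3)) - (11*log(2)) = -4*log(2) + 5*log(3).

-4*log(2) + 5*log(3)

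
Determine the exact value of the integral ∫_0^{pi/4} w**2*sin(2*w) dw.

Integrate by parts twice (u = w^2, dv = sin(2*w) dw).
An antiderivative is F(w) = -w**2*cos(2*w)/2 + w*sin(2*w)/2 + cos(2*w)/4.
Then F(pi/4) - F(0) = (pi/8) - (1/4) = -1/4 + pi/8.

-1/4 + pi/8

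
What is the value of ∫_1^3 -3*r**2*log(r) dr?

26/3 - 27*log(3)

Integrate by parts once (u = ln r, dv = -3*r**2 dr).
An antiderivative is F(r) = -r**3*(3*log(r) - 1)/3.
Then F(3) - F(1) = (9 - 27*log(3)) - (1/3) = 26/3 - 27*log(3).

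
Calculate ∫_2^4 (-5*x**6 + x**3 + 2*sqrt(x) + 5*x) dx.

-241726/21 - 8*sqrt(2)/3

By the power rule, an antiderivative is F(x) = -5*x**7/7 + x**4/4 + 4*x**(3/2)/3 + 5*x**2/2.
Then F(4) - F(2) = (-243352/21) - (-542/7 + 8*sqrt(2)/3) = -241726/21 - 8*sqrt(2)/3.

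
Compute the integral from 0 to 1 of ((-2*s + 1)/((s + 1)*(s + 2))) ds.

Factor the denominator: s**2 + 3*s + 2 = (s + 2)(s + 1).
Partial fractions: (-2*s + 1)/((s + 1)*(s + 2)) = -5/(s + 2) + 3/(s + 1).
An antiderivative is F(s) = 3*log(s + 1) - 5*log(s + 2).
Then F(1) - F(0) = (-5*log(3) + 3*log(2)) - (-log(32)) = -5*log(3) + 8*log(2).

-5*log(3) + 8*log(2)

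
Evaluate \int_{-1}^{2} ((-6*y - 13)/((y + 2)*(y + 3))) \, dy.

-5*log(5) + 3*log(2)

Factor the denominator: y**2 + 5*y + 6 = (y + 3)(y + 2).
Partial fractions: (-6*y - 13)/((y + 2)*(y + 3)) = -5/(y + 3) - 1/(y + 2).
An antiderivative is F(y) = -log(y + 2) - 5*log(y + 3).
Then F(2) - F(-1) = (-5*log(5) - 2*log(2)) - (-log(32)) = -5*log(5) + 3*log(2).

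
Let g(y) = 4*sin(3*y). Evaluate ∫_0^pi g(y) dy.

8/3

An antiderivative is F(y) = -4*cos(3*y)/3.
Then F(pi) - F(0) = (4/3) - (-4/3) = 8/3.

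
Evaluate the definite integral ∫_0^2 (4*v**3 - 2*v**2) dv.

By the power rule, an antiderivative is F(v) = v**4 - 2*v**3/3.
Then F(2) - F(0) = (32/3) - (0) = 32/3.

32/3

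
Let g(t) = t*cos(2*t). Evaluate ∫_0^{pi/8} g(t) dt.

Integrate by parts once (u = t, dv = cos(2*t) dt).
An antiderivative is F(t) = t*sin(2*t)/2 + cos(2*t)/4.
Then F(pi/8) - F(0) = (sqrt(2)*(pi + 4)/32) - (1/4) = -1/4 + sqrt(2)*pi/32 + sqrt(2)/8.

-1/4 + sqrt(2)*pi/32 + sqrt(2)/8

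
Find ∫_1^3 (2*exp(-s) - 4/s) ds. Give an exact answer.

An antiderivative is F(s) = -4*log(s) - 2*exp(-s).
Then F(3) - F(1) = (-4*log(3) - 2*exp(-3)) - (-2*exp(-1)) = -4*log(3) - 2*exp(-3) + 2*exp(-1).

-4*log(3) - 2*exp(-3) + 2*exp(-1)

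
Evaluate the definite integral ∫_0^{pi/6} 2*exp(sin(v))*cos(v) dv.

Let u = sin(v), so du = cos(v) dv. When v = 0, u = 0; when v = pi/6, u = 1/2.
The integral becomes 2·∫ exp(u) du from 0 to 1/2, with antiderivative 2*exp(u).
Back in v: F(v) = 2*exp(sin(v)).
Then F(pi/6) - F(0) = (2*exp(1/2)) - (2) = -2 + 2*exp(1/2).

-2 + 2*exp(1/2)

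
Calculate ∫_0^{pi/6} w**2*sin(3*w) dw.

Integrate by parts twice (u = w^2, dv = sin(3*w) dw).
An antiderivative is F(w) = -w**2*cos(3*w)/3 + 2*w*sin(3*w)/9 + 2*cos(3*w)/27.
Then F(pi/6) - F(0) = (pi/27) - (2/27) = -2/27 + pi/27.

-2/27 + pi/27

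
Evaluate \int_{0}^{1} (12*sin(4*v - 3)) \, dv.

3*cos(3) - 3*cos(1)

Let u = 4*v - 3, so du = 4 dv. When v = 0, u = -3; when v = 1, u = 1.
The integral becomes 3·∫ sin(u) du from -3 to 1, with antiderivative -3*cos(u).
Back in v: F(v) = -3*cos(4*v - 3).
Then F(1) - F(0) = (-3*cos(1)) - (-3*cos(3)) = 3*cos(3) - 3*cos(1).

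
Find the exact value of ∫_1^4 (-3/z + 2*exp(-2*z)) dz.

An antiderivative is F(z) = -3*log(z) - exp(-2*z).
Then F(4) - F(1) = (-6*log(2) - exp(-8)) - (-exp(-2)) = -6*log(2) - exp(-8) + exp(-2).

-6*log(2) - exp(-8) + exp(-2)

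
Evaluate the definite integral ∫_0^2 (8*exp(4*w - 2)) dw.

Let u = 4*w - 2, so du = 4 dw. When w = 0, u = -2; when w = 2, u = 6.
The integral becomes 2·∫ exp(u) du from -2 to 6, with antiderivative 2*exp(u).
Back in w: F(w) = 2*exp(4*w - 2).
Then F(2) - F(0) = (2*exp(6)) - (2*exp(-2)) = -(2 - 2*exp(8))*exp(-2).

-(2 - 2*exp(8))*exp(-2)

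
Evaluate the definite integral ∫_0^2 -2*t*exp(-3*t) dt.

Integrate by parts once (u = t, dv = -2*exp(-3*t) dt).
An antiderivative is F(t) = (6*t + 2)*exp(-3*t)/9.
Then F(2) - F(0) = (14*exp(-6)/9) - (2/9) = -2/9 + 14*exp(-6)/9.

-2/9 + 14*exp(-6)/9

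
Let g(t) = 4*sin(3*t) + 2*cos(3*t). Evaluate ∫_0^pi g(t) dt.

8/3

An antiderivative is F(t) = 2*sin(3*t)/3 - 4*cos(3*t)/3.
Then F(pi) - F(0) = (4/3) - (-4/3) = 8/3.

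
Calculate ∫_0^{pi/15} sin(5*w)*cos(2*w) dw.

Use the identity sin(5*w)cos(2*w) = [sin(7*w) + sin(3*w)]/2.
An antiderivative is F(w) = -cos(3*w)/6 - cos(7*w)/14.
Then F(pi/15) - F(0) = (-11*sqrt(5)/336 - sqrt(30 - 6*sqrt(5))/112 - 11/336) - (-5/21) = -11*sqrt(5)/336 - sqrt(30 - 6*sqrt(5))/112 + 23/112.

-11*sqrt(5)/336 - sqrt(30 - 6*sqrt(5))/112 + 23/112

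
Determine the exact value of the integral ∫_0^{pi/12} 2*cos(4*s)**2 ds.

sqrt(3)/16 + pi/12

Use the identity cos^2(4*s) = (1 + cos(8*s))/2.
An antiderivative is F(s) = s + sin(8*s)/8.
Then F(pi/12) - F(0) = (sqrt(3)/16 + pi/12) - (0) = sqrt(3)/16 + pi/12.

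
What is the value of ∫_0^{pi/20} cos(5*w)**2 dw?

Use the identity cos^2(5*w) = (1 + cos(10*w))/2.
An antiderivative is F(w) = w/2 + sin(10*w)/20.
Then F(pi/20) - F(0) = (1/20 + pi/40) - (0) = 1/20 + pi/40.

1/20 + pi/40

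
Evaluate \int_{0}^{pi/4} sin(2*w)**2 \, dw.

Use the identity sin^2(2*w) = (1 - cos(4*w))/2.
An antiderivative is F(w) = w/2 - sin(4*w)/8.
Then F(pi/4) - F(0) = (pi/8) - (0) = pi/8.

pi/8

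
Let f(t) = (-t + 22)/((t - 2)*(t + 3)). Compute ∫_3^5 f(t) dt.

-10*log(2) + 9*log(3)

Factor the denominator: t**2 + t - 6 = (t + 3)(t - 2).
Partial fractions: (-t + 22)/((t - 2)*(t + 3)) = -5/(t + 3) + 4/(t - 2).
An antiderivative is F(t) = 4*log(t - 2) - 5*log(t + 3).
Then F(5) - F(3) = (-15*log(2) + 4*log(3)) - (-5*log(3) - 5*log(2)) = -10*log(2) + 9*log(3).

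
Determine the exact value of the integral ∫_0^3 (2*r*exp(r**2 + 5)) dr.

-exp(5) + exp(14)

Let u = r**2 + 5, so du = 2*r dr. When r = 0, u = 5; when r = 3, u = 14.
The integral becomes ∫ exp(u) du from 5 to 14, with antiderivative exp(u).
Back in r: F(r) = exp(r**2 + 5).
Then F(3) - F(0) = (exp(14)) - (exp(5)) = -exp(5) + exp(14).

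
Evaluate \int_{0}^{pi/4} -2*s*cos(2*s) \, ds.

Integrate by parts once (u = s, dv = -2*cos(2*s) ds).
An antiderivative is F(s) = -s*sin(2*s) - cos(2*s)/2.
Then F(pi/4) - F(0) = (-pi/4) - (-1/2) = 1/2 - pi/4.

1/2 - pi/4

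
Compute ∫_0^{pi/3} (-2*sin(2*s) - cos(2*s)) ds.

An antiderivative is F(s) = -sin(2*s)/2 + cos(2*s).
Then F(pi/3) - F(0) = (-1/2 - sqrt(3)/4) - (1) = -3/2 - sqrt(3)/4.

-3/2 - sqrt(3)/4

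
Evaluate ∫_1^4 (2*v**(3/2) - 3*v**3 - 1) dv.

-3389/20

By the power rule, an antiderivative is F(v) = 4*v**(5/2)/5 - 3*v**4/4 - v.
Then F(4) - F(1) = (-852/5) - (-19/20) = -3389/20.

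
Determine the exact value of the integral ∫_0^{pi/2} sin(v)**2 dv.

pi/4

Use the identity sin^2(v) = (1 - cos(2*v))/2.
An antiderivative is F(v) = v/2 - sin(2*v)/4.
Then F(pi/2) - F(0) = (pi/4) - (0) = pi/4.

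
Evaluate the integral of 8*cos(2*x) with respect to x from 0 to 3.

4*sin(6)

Let u = 2*x, so du = 2 dx. When x = 0, u = 0; when x = 3, u = 6.
The integral becomes 4·∫ cos(u) du from 0 to 6, with antiderivative 4*sin(u).
Back in x: F(x) = 4*sin(2*x).
Then F(3) - F(0) = (4*sin(6)) - (0) = 4*sin(6).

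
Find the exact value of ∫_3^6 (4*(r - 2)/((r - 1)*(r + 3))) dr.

-4*log(2) - log(5) + 5*log(3)

Factor the denominator: r**2 + 2*r - 3 = (r + 3)(r - 1).
Partial fractions: 4*(r - 2)/((r - 1)*(r + 3)) = 5/(r + 3) - 1/(r - 1).
An antiderivative is F(r) = -log(r - 1) + 5*log(r + 3).
Then F(6) - F(3) = (-log(5) + 10*log(3)) - (4*log(2) + 5*log(3)) = -4*log(2) - log(5) + 5*log(3).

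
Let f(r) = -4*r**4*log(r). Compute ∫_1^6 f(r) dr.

1244 - 31104*log(6)/5

Integrate by parts once (u = ln r, dv = -4*r**4 dr).
An antiderivative is F(r) = -4*r**5*(5*log(r) - 1)/25.
Then F(6) - F(1) = (31104/25 - 31104*log(6)/5) - (4/25) = 1244 - 31104*log(6)/5.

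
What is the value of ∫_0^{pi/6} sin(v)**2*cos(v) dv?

1/24

Let u = sin(v), so du = cos(v) dv. When v = 0, u = 0; when v = pi/6, u = 1/2.
The integral becomes ∫ u**2 du from 0 to 1/2, with antiderivative u**3/3.
Back in v: F(v) = sin(v)**3/3.
Then F(pi/6) - F(0) = (1/24) - (0) = 1/24.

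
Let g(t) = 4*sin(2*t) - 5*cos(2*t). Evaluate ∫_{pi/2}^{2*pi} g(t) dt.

-4

An antiderivative is F(t) = -5*sin(2*t)/2 - 2*cos(2*t).
Then F(2*pi) - F(pi/2) = (-2) - (2) = -4.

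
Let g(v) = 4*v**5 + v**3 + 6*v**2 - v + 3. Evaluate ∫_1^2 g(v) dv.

By the power rule, an antiderivative is F(v) = 2*v**6/3 + v**4/4 + 2*v**3 - v**2/2 + 3*v.
Then F(2) - F(1) = (200/3) - (65/12) = 245/4.

245/4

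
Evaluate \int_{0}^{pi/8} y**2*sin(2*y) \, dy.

-1/4 - sqrt(2)*pi**2/256 + sqrt(2)*pi/32 + sqrt(2)/8

Integrate by parts twice (u = y^2, dv = sin(2*y) dy).
An antiderivative is F(y) = -y**2*cos(2*y)/2 + y*sin(2*y)/2 + cos(2*y)/4.
Then F(pi/8) - F(0) = (sqrt(2)*(-pi**2 + 8*pi + 32)/256) - (1/4) = -1/4 - sqrt(2)*pi**2/256 + sqrt(2)*pi/32 + sqrt(2)/8.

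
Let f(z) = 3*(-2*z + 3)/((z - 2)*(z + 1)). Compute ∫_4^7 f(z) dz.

-14*log(2) + 4*log(5)

Factor the denominator: z**2 - z - 2 = (z + 1)(z - 2).
Partial fractions: 3*(-2*z + 3)/((z - 2)*(z + 1)) = -5/(z + 1) - 1/(z - 2).
An antiderivative is F(z) = -log(z - 2) - 5*log(z + 1).
Then F(7) - F(4) = (-15*log(2) - log(5)) - (-5*log(5) - log(2)) = -14*log(2) + 4*log(5).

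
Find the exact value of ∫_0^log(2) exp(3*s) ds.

Let u = exp(s), so du = exp(s) ds. When s = 0, u = 1; when s = log(2), u = 2.
The integral becomes ∫ u**2 du from 1 to 2, with antiderivative u**3/3.
Back in s: F(s) = exp(3*s)/3.
Then F(log(2)) - F(0) = (8/3) - (1/3) = 7/3.

7/3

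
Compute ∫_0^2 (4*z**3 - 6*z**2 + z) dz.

2

By the power rule, an antiderivative is F(z) = z**4 - 2*z**3 + z**2/2.
Then F(2) - F(0) = (2) - (0) = 2.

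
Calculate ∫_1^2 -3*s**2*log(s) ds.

Integrate by parts once (u = ln s, dv = -3*s**2 ds).
An antiderivative is F(s) = -s**3*(3*log(s) - 1)/3.
Then F(2) - F(1) = (8/3 - 8*log(2)) - (1/3) = 7/3 - 8*log(2).

7/3 - 8*log(2)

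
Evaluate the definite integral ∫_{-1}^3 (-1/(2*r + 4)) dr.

-log(10)/2 + log(2)/2

An antiderivative is F(r) = -log(2*r + 4)/2.
Then F(3) - F(-1) = (-log(10)/2) - (-log(2)/2) = -log(10)/2 + log(2)/2.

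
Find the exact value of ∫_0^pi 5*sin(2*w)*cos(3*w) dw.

-4

Use the identity sin(2*w)cos(3*w) = [sin(5*w) + sin(-w)]/2.
An antiderivative is F(w) = 5*cos(w)/2 - cos(5*w)/2.
Then F(pi) - F(0) = (-2) - (2) = -4.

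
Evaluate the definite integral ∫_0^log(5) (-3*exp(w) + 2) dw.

-12 + 2*log(5)

An antiderivative is F(w) = 2*w - 3*exp(w).
Then F(log(5)) - F(0) = (-15 + log(25)) - (-3) = -12 + 2*log(5).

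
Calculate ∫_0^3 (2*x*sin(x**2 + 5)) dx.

-cos(14) + cos(5)

Let u = x**2 + 5, so du = 2*x dx. When x = 0, u = 5; when x = 3, u = 14.
The integral becomes ∫ sin(u) du from 5 to 14, with antiderivative -cos(u).
Back in x: F(x) = -cos(x**2 + 5).
Then F(3) - F(0) = (-cos(14)) - (-cos(5)) = -cos(14) + cos(5).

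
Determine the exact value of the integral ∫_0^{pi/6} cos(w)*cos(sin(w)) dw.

Let u = sin(w), so du = cos(w) dw. When w = 0, u = 0; when w = pi/6, u = 1/2.
The integral becomes ∫ cos(u) du from 0 to 1/2, with antiderivative sin(u).
Back in w: F(w) = sin(sin(w)).
Then F(pi/6) - F(0) = (sin(1/2)) - (0) = sin(1/2).

sin(1/2)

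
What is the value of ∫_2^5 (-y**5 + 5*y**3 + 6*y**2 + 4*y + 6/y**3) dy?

-77781/50

By the power rule, an antiderivative is F(y) = -y**6/6 + 5*y**4/4 + 2*y**3 + 2*y**2 - 3/y**2.
Then F(5) - F(2) = (-456911/300) - (391/12) = -77781/50.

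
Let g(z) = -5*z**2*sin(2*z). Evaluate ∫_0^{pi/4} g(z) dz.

Integrate by parts twice (u = z^2, dv = -5*sin(2*z) dz).
An antiderivative is F(z) = 5*z**2*cos(2*z)/2 - 5*z*sin(2*z)/2 - 5*cos(2*z)/4.
Then F(pi/4) - F(0) = (-5*pi/8) - (-5/4) = 5/4 - 5*pi/8.

5/4 - 5*pi/8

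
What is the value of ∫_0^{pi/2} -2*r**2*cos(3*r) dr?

Integrate by parts twice (u = r^2, dv = -2*cos(3*r) dr).
An antiderivative is F(r) = -2*r**2*sin(3*r)/3 - 4*r*cos(3*r)/9 + 4*sin(3*r)/27.
Then F(pi/2) - F(0) = (-4/27 + pi**2/6) - (0) = -4/27 + pi**2/6.

-4/27 + pi**2/6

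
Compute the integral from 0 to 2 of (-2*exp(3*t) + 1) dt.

8/3 - 2*exp(6)/3

An antiderivative is F(t) = -2*exp(3*t)/3 + t.
Then F(2) - F(0) = (2 - 2*exp(6)/3) - (-2/3) = 8/3 - 2*exp(6)/3.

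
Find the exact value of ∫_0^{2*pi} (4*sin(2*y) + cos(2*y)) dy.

An antiderivative is F(y) = sin(2*y)/2 - 2*cos(2*y).
Then F(2*pi) - F(0) = (-2) - (-2) = 0.

0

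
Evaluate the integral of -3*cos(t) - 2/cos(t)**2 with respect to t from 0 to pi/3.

An antiderivative is F(t) = -3*sin(t) - 2*tan(t).
Then F(pi/3) - F(0) = (-7*sqrt(3)/2) - (0) = -7*sqrt(3)/2.

-7*sqrt(3)/2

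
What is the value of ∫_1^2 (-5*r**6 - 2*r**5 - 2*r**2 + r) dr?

By the power rule, an antiderivative is F(r) = -5*r**7/7 - r**6/3 - 2*r**3/3 + r**2/2.
Then F(2) - F(1) = (-2438/21) - (-17/14) = -4825/42.

-4825/42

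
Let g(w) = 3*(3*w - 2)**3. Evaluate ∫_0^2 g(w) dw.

60

Let u = 3*w - 2, so du = 3 dw. When w = 0, u = -2; when w = 2, u = 4.
The integral becomes ∫ u**3 du from -2 to 4, with antiderivative u**4/4.
Back in w: F(w) = (3*w - 2)**4/4.
Then F(2) - F(0) = (64) - (4) = 60.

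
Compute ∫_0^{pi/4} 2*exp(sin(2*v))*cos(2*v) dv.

Let u = sin(2*v), so du = 2*cos(2*v) dv. When v = 0, u = 0; when v = pi/4, u = 1.
The integral becomes ∫ exp(u) du from 0 to 1, with antiderivative exp(u).
Back in v: F(v) = exp(sin(2*v)).
Then F(pi/4) - F(0) = (E) - (1) = -1 + E.

-1 + E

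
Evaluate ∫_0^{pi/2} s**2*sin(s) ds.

-2 + pi

Integrate by parts twice (u = s^2, dv = sin(s) ds).
An antiderivative is F(s) = -s**2*cos(s) + 2*s*sin(s) + 2*cos(s).
Then F(pi/2) - F(0) = (pi) - (2) = -2 + pi.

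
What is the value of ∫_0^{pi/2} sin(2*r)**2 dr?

Use the identity sin^2(2*r) = (1 - cos(4*r))/2.
An antiderivative is F(r) = r/2 - sin(4*r)/8.
Then F(pi/2) - F(0) = (pi/4) - (0) = pi/4.

pi/4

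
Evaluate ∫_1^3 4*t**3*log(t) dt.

Integrate by parts once (u = ln t, dv = 4*t**3 dt).
An antiderivative is F(t) = t**4*(4*log(t) - 1)/4.
Then F(3) - F(1) = (-81/4 + 81*log(3)) - (-1/4) = -20 + 81*log(3).

-20 + 81*log(3)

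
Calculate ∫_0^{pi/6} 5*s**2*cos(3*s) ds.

Integrate by parts twice (u = s^2, dv = 5*cos(3*s) ds).
An antiderivative is F(s) = 5*s**2*sin(3*s)/3 + 10*s*cos(3*s)/9 - 10*sin(3*s)/27.
Then F(pi/6) - F(0) = (-10/27 + 5*pi**2/108) - (0) = -10/27 + 5*pi**2/108.

-10/27 + 5*pi**2/108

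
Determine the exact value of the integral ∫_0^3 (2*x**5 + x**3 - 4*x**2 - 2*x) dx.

By the power rule, an antiderivative is F(x) = x**6/3 + x**4/4 - 4*x**3/3 - x**2.
Then F(3) - F(0) = (873/4) - (0) = 873/4.

873/4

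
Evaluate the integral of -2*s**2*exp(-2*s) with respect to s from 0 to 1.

(5 - exp(2))*exp(-2)/2

Integrate by parts twice (u = s^2, dv = -2*exp(-2*s) ds).
An antiderivative is F(s) = (2*s**2 + 2*s + 1)*exp(-2*s)/2.
Then F(1) - F(0) = (5*exp(-2)/2) - (1/2) = (5 - exp(2))*exp(-2)/2.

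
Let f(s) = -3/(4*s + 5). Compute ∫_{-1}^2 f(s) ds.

An antiderivative is F(s) = -3*log(4*s + 5)/4.
Then F(2) - F(-1) = (-3*log(13)/4) - (0) = -3*log(13)/4.

-3*log(13)/4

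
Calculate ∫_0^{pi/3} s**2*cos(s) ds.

Integrate by parts twice (u = s^2, dv = cos(s) ds).
An antiderivative is F(s) = s**2*sin(s) + 2*s*cos(s) - 2*sin(s).
Then F(pi/3) - F(0) = (-sqrt(3) + sqrt(3)*pi**2/18 + pi/3) - (0) = -sqrt(3) + sqrt(3)*pi**2/18 + pi/3.

-sqrt(3) + sqrt(3)*pi**2/18 + pi/3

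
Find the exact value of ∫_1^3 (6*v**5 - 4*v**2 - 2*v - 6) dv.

By the power rule, an antiderivative is F(v) = v**6 - 4*v**3/3 - v**2 - 6*v.
Then F(3) - F(1) = (666) - (-22/3) = 2020/3.

2020/3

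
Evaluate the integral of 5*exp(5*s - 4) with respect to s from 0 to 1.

-(1 - exp(5))*exp(-4)

Let u = 5*s - 4, so du = 5 ds. When s = 0, u = -4; when s = 1, u = 1.
The integral becomes ∫ exp(u) du from -4 to 1, with antiderivative exp(u).
Back in s: F(s) = exp(5*s - 4).
Then F(1) - F(0) = (exp(1)) - (exp(-4)) = -(1 - exp(5))*exp(-4).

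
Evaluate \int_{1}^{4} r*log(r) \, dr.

Integrate by parts once (u = ln r, dv = r dr).
An antiderivative is F(r) = r**2*(2*log(r) - 1)/4.
Then F(4) - F(1) = (-4 + 16*log(2)) - (-1/4) = -15/4 + 16*log(2).

-15/4 + 16*log(2)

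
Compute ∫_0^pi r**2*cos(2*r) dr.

Integrate by parts twice (u = r^2, dv = cos(2*r) dr).
An antiderivative is F(r) = r**2*sin(2*r)/2 + r*cos(2*r)/2 - sin(2*r)/4.
Then F(pi) - F(0) = (pi/2) - (0) = pi/2.

pi/2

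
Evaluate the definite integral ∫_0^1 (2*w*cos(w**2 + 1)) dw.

-sin(1) + sin(2)

Let u = w**2 + 1, so du = 2*w dw. When w = 0, u = 1; when w = 1, u = 2.
The integral becomes ∫ cos(u) du from 1 to 2, with antiderivative sin(u).
Back in w: F(w) = sin(w**2 + 1).
Then F(1) - F(0) = (sin(2)) - (sin(1)) = -sin(1) + sin(2).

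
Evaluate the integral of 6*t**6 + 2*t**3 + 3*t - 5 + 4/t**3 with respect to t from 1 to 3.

By the power rule, an antiderivative is F(t) = 6*t**7/7 + t**4/2 + 3*t**2/2 - 5*t - 2/t**2.
Then F(3) - F(1) = (120541/63) - (-29/7) = 120802/63.

120802/63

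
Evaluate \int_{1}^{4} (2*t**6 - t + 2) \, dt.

65511/14

By the power rule, an antiderivative is F(t) = 2*t**7/7 - t**2/2 + 2*t.
Then F(4) - F(1) = (32768/7) - (25/14) = 65511/14.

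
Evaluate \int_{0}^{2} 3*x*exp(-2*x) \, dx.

Integrate by parts once (u = x, dv = 3*exp(-2*x) dx).
An antiderivative is F(x) = (-6*x - 3)*exp(-2*x)/4.
Then F(2) - F(0) = (-15*exp(-4)/4) - (-3/4) = 3/4 - 15*exp(-4)/4.

3/4 - 15*exp(-4)/4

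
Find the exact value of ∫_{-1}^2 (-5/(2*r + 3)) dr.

-5*log(7)/2

An antiderivative is F(r) = -5*log(2*r + 3)/2.
Then F(2) - F(-1) = (-5*log(7)/2) - (0) = -5*log(7)/2.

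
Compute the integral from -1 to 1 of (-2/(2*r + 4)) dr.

An antiderivative is F(r) = -log(2*r + 4).
Then F(1) - F(-1) = (-log(6)) - (-log(2)) = -log(3).

-log(3)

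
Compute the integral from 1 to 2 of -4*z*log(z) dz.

Integrate by parts once (u = ln z, dv = -4*z dz).
An antiderivative is F(z) = -z**2*(2*log(z) - 1).
Then F(2) - F(1) = (4 - 8*log(2)) - (1) = 3 - 8*log(2).

3 - 8*log(2)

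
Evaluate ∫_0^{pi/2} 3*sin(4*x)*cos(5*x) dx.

Use the identity sin(4*x)cos(5*x) = [sin(9*x) + sin(-x)]/2.
An antiderivative is F(x) = 3*cos(x)/2 - cos(9*x)/6.
Then F(pi/2) - F(0) = (0) - (4/3) = -4/3.

-4/3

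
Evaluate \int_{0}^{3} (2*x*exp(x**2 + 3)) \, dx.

-exp(3) + exp(12)

Let u = x**2 + 3, so du = 2*x dx. When x = 0, u = 3; when x = 3, u = 12.
The integral becomes ∫ exp(u) du from 3 to 12, with antiderivative exp(u).
Back in x: F(x) = exp(x**2 + 3).
Then F(3) - F(0) = (exp(12)) - (exp(3)) = -exp(3) + exp(12).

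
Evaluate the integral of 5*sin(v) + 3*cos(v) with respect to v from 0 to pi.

10

An antiderivative is F(v) = 3*sin(v) - 5*cos(v).
Then F(pi) - F(0) = (5) - (-5) = 10.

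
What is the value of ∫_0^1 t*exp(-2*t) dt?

Integrate by parts once (u = t, dv = exp(-2*t) dt).
An antiderivative is F(t) = (-2*t - 1)*exp(-2*t)/4.
Then F(1) - F(0) = (-3*exp(-2)/4) - (-1/4) = (-3 + exp(2))*exp(-2)/4.

(-3 + exp(2))*exp(-2)/4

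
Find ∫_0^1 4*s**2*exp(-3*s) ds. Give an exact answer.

Integrate by parts twice (u = s^2, dv = 4*exp(-3*s) ds).
An antiderivative is F(s) = (-36*s**2 - 24*s - 8)*exp(-3*s)/27.
Then F(1) - F(0) = (-68*exp(-3)/27) - (-8/27) = 8/27 - 68*exp(-3)/27.

8/27 - 68*exp(-3)/27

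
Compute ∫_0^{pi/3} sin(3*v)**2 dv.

Use the identity sin^2(3*v) = (1 - cos(6*v))/2.
An antiderivative is F(v) = v/2 - sin(6*v)/12.
Then F(pi/3) - F(0) = (pi/6) - (0) = pi/6.

pi/6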